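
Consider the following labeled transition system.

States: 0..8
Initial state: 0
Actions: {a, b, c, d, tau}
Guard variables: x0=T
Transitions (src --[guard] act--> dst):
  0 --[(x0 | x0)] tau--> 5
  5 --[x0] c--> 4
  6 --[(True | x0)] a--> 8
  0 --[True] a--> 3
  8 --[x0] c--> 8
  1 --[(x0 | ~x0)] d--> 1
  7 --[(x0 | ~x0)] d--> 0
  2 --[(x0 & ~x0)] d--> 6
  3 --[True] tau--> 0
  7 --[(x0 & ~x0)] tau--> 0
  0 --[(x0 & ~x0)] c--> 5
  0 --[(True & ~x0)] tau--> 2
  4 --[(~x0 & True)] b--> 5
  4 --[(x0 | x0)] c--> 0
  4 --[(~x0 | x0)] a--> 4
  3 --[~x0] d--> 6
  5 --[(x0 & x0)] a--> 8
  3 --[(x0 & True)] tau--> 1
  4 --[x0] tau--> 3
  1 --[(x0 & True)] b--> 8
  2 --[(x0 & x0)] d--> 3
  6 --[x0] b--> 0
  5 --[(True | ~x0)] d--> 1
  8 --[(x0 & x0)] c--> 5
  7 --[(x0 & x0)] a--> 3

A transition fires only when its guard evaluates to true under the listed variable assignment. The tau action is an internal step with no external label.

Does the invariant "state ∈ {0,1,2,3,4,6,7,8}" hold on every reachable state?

Allowed set {0,1,2,3,4,6,7,8}
Reachable = {0,1,3,4,5,8}
  0: ✓
  1: ✓
  3: ✓
  4: ✓
  5: outside
  8: ✓
witness against invariant: tau → 5

Answer: INVARIANT VIOLATED at state 5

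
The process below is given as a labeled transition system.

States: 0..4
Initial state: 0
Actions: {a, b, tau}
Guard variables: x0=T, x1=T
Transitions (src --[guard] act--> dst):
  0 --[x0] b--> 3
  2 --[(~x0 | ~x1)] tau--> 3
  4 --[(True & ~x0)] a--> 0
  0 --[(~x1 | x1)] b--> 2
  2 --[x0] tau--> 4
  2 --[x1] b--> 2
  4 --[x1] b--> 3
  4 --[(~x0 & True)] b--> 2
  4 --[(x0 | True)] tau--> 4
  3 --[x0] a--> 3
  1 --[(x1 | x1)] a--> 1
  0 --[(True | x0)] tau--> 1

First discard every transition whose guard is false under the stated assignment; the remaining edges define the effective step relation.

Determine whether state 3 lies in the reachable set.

9 transition(s) survive guard evaluation.
depth 0: {0}
depth 1: {1,2,3}  total {0,1,2,3}
depth 2: {4}  total {0,1,2,3,4}
Reachable = {0,1,2,3,4}
trace reaching 3: b

Answer: REACHABLE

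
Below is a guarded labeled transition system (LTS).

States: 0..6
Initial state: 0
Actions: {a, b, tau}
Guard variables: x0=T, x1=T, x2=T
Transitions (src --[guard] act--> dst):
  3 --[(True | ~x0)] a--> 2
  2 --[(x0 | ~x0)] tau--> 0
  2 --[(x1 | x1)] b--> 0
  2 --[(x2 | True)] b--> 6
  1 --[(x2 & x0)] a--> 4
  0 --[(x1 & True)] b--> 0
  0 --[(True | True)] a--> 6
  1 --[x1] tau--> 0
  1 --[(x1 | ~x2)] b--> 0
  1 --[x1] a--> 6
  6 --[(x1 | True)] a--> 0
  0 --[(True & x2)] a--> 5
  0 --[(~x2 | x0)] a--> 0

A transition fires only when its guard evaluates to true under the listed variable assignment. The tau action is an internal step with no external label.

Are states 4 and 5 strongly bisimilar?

Refine partition for ~:
  round 0: {{0,1,2,3,4,5,6}}
  round 1: {{0},{1},{2},{3,6},{4,5}}
  round 2: {{0},{1},{2},{3},{4,5},{6}}
stable after 3 split(s): 6 block(s)
class of 4: {4,5}; class of 5: {4,5}

Answer: BISIMILAR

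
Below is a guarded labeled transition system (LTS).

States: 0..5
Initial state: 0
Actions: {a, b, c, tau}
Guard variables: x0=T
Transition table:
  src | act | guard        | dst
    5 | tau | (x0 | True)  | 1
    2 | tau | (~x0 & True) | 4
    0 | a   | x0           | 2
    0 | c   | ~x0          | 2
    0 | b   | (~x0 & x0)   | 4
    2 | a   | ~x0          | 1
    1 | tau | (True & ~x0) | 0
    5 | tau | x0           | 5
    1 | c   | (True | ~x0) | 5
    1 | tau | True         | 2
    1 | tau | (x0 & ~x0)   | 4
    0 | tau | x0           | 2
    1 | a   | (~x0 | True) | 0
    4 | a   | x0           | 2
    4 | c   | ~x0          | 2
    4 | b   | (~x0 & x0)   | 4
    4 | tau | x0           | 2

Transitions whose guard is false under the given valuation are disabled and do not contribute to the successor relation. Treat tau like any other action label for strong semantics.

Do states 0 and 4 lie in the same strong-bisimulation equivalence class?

Answer: BISIMILAR

Analysis:
Refine partition for ~:
  round 0: {{0,1,2,3,4,5}}
  round 1: {{0,4},{1},{2,3},{5}}
stable after 2 split(s): 4 block(s)
0∈{0,4}, 4∈{0,4}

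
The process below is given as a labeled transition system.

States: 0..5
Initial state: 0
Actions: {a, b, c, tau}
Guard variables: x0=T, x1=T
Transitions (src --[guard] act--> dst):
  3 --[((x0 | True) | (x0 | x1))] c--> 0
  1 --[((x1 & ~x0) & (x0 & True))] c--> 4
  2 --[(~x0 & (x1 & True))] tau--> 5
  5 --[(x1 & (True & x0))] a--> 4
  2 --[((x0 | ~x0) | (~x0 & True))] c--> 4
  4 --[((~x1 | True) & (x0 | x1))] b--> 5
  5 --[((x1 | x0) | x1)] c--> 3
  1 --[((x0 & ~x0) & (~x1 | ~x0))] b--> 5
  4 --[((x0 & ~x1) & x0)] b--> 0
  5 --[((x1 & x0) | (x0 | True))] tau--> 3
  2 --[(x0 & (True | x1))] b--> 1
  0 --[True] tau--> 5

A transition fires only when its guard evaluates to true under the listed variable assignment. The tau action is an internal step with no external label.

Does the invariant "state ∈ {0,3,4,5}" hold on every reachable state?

Allowed set {0,3,4,5}
Reachable = {0,3,4,5}
  0: ✓
  3: ✓
  4: ✓
  5: ✓

Answer: INVARIANT HOLDS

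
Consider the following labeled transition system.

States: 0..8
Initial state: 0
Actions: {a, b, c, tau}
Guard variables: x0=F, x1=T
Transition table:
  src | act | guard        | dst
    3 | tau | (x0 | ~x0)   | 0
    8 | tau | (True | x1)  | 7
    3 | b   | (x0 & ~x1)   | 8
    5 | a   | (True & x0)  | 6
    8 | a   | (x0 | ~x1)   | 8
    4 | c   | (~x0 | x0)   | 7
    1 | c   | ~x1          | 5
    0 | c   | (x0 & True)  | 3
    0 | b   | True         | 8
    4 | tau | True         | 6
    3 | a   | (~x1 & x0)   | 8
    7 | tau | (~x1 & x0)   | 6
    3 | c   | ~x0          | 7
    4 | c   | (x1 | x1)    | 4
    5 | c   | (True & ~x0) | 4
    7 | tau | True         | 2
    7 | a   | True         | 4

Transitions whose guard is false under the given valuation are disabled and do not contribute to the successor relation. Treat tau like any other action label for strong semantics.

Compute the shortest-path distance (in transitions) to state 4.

Answer: 3

Trace:
BFS to 4:
  L0 = {0}
  L1 = {8}
  L2 = {7}
  L3 = {2,4}
4 enters at depth 3; path b·tau·a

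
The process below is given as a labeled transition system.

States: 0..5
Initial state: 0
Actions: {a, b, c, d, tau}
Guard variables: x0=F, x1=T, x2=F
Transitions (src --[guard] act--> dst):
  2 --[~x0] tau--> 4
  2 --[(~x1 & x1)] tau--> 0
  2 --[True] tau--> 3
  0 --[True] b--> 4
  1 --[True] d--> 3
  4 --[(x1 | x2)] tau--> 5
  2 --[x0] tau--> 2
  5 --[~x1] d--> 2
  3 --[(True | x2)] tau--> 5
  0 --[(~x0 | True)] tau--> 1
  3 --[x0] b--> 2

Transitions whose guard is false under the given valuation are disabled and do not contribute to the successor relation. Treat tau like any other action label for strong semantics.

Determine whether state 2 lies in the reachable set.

7 transition(s) survive guard evaluation.
Layer 0: {0}
Layer 1: {1,4}  total {0,1,4}
Layer 2: {3,5}  total {0,1,3,4,5}
Reach set: {0,1,3,4,5}

Answer: UNREACHABLE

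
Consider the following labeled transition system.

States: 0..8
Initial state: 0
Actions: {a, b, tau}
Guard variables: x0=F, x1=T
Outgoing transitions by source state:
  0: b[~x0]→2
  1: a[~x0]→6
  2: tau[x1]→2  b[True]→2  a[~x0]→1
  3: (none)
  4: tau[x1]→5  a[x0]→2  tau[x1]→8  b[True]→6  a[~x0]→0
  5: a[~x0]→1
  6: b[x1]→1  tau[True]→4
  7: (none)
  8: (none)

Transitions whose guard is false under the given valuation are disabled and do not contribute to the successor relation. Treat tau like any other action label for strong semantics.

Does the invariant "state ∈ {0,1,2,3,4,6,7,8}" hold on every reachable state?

Answer: INVARIANT VIOLATED at state 5

Working:
Inv-set: {0,1,2,3,4,6,7,8}
Reachable = {0,1,2,4,5,6,8}
  0: safe
  1: safe
  2: safe
  4: safe
  5: outside
  6: safe
  8: safe
witness against invariant: b·a·a·tau·tau → 5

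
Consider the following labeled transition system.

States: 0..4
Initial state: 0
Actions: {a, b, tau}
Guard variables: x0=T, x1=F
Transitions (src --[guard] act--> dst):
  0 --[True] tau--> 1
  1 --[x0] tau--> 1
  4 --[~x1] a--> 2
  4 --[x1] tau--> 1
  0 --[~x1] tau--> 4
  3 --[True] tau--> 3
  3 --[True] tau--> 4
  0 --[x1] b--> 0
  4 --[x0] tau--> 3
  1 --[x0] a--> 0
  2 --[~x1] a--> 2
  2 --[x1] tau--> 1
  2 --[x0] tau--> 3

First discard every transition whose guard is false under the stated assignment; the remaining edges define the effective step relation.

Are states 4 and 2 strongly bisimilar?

Bisimulation quotient by refinement:
  π0 = {{0,1,2,3,4}}
  π1 = {{0,3},{1,2,4}}
  π2 = {{0},{1},{2,4},{3}}
Fixed point at round 3; 4 class(es).
class of 4: {2,4}; class of 2: {2,4}

Answer: BISIMILAR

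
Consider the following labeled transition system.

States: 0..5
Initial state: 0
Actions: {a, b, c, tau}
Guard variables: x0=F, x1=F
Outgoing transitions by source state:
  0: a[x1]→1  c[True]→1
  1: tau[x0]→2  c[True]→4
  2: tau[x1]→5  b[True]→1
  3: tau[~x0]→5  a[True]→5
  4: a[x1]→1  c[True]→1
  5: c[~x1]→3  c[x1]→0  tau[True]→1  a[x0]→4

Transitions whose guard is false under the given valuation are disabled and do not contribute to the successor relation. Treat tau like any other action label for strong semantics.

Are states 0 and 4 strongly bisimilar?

Answer: BISIMILAR

Working:
Refine partition for ~:
  round 0: {{0,1,2,3,4,5}}
  round 1: {{0,1,4},{2},{3},{5}}
4 equivalence class(es) (converged in 2)
[0]={0,1,4}  [4]={0,1,4}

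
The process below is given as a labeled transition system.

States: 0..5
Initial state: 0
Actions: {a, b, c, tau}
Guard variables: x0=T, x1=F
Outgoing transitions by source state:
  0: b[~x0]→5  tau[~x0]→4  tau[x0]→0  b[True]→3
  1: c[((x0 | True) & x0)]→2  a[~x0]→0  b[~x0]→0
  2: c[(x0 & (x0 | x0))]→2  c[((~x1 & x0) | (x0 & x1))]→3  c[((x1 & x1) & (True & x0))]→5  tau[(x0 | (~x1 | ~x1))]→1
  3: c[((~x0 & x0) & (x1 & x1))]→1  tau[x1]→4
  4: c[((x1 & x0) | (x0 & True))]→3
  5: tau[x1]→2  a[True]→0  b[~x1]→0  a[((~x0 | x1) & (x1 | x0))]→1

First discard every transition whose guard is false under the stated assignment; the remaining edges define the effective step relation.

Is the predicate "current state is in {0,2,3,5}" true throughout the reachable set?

Allowed set {0,2,3,5}
R = {0,3}
  0: safe
  3: safe

Answer: INVARIANT HOLDS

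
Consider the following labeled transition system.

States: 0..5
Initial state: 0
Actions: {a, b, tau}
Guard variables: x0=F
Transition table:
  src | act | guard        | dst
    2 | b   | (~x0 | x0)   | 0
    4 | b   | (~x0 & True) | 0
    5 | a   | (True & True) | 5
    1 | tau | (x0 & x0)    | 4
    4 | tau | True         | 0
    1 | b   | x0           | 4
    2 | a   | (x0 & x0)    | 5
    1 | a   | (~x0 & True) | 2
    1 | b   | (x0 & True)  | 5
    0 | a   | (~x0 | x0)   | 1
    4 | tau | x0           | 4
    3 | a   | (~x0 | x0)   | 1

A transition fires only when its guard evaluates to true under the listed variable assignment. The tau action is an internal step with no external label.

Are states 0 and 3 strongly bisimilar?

Answer: BISIMILAR

Analysis:
Bisimulation quotient by refinement:
  round 0: {{0,1,2,3,4,5}}
  round 1: {{0,1,3,5},{2},{4}}
  round 2: {{0,3,5},{1},{2},{4}}
  round 3: {{0,3},{1},{2},{4},{5}}
Fixed point at round 4; 5 class(es).
0∈{0,3}, 3∈{0,3}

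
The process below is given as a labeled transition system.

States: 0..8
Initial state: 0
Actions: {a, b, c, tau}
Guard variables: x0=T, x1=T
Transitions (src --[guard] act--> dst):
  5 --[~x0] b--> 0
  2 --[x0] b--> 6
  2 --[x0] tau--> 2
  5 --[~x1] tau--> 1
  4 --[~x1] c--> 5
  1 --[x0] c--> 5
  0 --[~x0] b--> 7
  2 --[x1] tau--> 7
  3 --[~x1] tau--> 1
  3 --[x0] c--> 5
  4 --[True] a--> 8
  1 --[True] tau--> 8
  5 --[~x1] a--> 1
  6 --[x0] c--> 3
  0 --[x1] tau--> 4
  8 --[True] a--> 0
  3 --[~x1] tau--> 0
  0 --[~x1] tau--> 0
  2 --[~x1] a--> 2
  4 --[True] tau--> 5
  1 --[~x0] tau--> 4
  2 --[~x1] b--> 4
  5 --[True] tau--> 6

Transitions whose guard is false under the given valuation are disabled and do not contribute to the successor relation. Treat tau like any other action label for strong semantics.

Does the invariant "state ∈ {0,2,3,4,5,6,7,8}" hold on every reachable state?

Answer: INVARIANT HOLDS

Trace:
Allowed set {0,2,3,4,5,6,7,8}
Reachable = {0,3,4,5,6,8}
  0: ✓
  3: ✓
  4: ✓
  5: ✓
  6: ✓
  8: ✓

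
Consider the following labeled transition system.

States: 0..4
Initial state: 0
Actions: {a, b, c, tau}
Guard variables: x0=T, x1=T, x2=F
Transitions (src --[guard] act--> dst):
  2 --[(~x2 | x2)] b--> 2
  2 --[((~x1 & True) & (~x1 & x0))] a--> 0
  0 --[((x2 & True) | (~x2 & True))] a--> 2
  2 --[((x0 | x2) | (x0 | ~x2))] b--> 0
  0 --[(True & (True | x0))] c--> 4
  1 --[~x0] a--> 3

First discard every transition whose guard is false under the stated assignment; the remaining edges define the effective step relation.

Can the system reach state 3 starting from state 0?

After dropping false guards: 4 live edges.
L0 = {0}
L1 = {2,4}  now seen {0,2,4}
Reach set: {0,2,4}

Answer: UNREACHABLE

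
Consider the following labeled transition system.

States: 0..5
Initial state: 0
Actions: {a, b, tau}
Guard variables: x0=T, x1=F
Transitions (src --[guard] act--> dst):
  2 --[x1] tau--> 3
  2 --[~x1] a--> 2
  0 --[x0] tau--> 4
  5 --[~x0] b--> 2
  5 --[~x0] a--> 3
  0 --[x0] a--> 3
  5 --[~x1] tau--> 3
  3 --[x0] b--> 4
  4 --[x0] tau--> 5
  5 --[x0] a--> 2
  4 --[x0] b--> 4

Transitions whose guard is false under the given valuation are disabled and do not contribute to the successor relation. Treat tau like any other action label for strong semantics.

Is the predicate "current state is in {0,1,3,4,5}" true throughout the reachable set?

Answer: INVARIANT VIOLATED at state 2

Trace:
Inv-set: {0,1,3,4,5}
Reach set: {0,2,3,4,5}
  0: safe
  2: VIOLATES
  3: safe
  4: safe
  5: safe
counterexample path to 2: tau·tau·a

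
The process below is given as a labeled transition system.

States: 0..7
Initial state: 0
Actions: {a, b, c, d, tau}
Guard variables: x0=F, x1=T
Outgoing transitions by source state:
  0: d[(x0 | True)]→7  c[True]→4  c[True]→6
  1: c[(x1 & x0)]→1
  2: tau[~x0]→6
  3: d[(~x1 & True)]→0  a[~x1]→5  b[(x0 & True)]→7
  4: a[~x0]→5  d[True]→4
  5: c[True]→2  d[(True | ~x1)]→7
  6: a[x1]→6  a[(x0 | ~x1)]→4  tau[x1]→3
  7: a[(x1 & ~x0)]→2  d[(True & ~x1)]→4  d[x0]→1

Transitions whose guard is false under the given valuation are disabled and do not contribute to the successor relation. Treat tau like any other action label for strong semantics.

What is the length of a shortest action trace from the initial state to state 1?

Answer: UNREACHABLE

Working:
Breadth-first toward 1:
  depth 0: {0}
  depth 1: {4,6,7}
  depth 2: {2,3,5}
1 never appears.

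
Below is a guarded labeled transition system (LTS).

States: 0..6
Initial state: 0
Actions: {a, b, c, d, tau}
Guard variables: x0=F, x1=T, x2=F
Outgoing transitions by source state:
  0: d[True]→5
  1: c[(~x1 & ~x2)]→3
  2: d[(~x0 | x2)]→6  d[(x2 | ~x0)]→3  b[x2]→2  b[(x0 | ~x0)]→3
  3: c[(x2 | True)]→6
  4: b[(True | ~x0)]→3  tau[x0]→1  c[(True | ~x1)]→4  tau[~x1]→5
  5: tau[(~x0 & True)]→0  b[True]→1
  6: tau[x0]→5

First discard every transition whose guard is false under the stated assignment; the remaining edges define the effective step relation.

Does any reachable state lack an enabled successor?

Answer: DEADLOCK at state 1

Trace:
Reach set: {0,1,5}
  0: d→5  [deg 1]
  1: ∅  [deadlock]
  5: b→1  tau→0  [deg 2]
Path to 1: d·b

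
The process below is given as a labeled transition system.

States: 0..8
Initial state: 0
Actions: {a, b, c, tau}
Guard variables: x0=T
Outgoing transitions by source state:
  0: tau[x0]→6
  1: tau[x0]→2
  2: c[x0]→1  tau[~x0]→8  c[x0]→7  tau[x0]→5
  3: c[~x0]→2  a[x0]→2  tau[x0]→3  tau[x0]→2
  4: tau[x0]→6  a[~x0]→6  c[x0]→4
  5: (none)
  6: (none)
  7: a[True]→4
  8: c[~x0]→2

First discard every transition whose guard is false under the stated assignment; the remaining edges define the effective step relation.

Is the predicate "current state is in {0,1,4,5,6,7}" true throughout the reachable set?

Answer: INVARIANT HOLDS

Working:
Allowed set {0,1,4,5,6,7}
Reach set: {0,6}
  0: ✓
  6: ✓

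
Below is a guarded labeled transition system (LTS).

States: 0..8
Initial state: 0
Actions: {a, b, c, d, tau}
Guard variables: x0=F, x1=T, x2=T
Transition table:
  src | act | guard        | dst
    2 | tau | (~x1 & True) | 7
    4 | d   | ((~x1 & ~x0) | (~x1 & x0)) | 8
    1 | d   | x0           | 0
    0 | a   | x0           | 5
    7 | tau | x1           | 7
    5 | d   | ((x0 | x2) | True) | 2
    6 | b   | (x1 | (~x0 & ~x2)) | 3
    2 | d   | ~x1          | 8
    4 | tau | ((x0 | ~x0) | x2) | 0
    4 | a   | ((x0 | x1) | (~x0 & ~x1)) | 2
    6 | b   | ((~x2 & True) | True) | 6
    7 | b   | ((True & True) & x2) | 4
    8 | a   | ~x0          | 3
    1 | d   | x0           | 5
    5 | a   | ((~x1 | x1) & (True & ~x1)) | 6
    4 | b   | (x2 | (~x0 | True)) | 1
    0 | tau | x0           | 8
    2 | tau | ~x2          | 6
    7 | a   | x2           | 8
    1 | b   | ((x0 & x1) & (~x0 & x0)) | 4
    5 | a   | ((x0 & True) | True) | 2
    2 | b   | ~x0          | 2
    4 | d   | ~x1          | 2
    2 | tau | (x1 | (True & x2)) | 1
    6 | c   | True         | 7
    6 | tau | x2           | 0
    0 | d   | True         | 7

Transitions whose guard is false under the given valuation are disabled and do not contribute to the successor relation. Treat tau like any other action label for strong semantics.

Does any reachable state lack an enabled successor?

Reach set: {0,1,2,3,4,7,8}
  0: d→7  [1 out]
  1: ∅  [STUCK]
  2: b→2  tau→1  [2 out]
  3: ∅  [STUCK]
  4: a→2  b→1  tau→0  [3 out]
  7: a→8  b→4  tau→7  [3 out]
  8: a→3  [1 out]
trace reaching 1: d·b·b

Answer: DEADLOCK at state 1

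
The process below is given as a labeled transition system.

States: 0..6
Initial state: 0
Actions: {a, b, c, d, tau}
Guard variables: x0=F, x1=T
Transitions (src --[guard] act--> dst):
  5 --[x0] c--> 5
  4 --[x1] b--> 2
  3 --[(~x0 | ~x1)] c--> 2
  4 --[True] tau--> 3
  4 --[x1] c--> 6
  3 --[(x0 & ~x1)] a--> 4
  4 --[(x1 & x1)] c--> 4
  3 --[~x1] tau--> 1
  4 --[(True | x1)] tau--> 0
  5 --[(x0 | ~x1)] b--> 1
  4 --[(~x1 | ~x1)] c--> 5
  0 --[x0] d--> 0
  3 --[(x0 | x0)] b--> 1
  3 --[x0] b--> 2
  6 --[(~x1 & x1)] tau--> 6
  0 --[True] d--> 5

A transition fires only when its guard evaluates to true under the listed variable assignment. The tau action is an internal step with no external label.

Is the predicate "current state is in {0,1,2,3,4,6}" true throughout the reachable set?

Allowed set {0,1,2,3,4,6}
Reach set: {0,5}
  0: ok
  5: VIOLATES
counterexample path to 5: d

Answer: INVARIANT VIOLATED at state 5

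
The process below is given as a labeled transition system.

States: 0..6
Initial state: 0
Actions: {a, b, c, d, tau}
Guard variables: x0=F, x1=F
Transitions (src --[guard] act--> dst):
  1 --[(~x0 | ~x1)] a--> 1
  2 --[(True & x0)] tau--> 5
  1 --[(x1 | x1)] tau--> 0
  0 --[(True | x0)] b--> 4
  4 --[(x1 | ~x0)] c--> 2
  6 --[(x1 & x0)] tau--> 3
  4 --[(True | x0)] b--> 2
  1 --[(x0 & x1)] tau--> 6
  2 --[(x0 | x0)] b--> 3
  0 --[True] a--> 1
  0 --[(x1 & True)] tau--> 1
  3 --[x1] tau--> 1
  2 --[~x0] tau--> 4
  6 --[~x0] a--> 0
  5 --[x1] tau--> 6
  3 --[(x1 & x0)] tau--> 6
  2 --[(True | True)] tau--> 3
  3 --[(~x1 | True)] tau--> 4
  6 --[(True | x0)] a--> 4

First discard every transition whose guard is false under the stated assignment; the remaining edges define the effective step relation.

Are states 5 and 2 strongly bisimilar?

Answer: NOT BISIMILAR

Analysis:
Compute ~ classes (split until stable):
  π0 = {{0,1,2,3,4,5,6}}
  π1 = {{0},{1,6},{2,3},{4},{5}}
  π2 = {{0},{1},{2},{3},{4},{5},{6}}
7 equivalence class(es) (converged in 3)
class of 5: {5}; class of 2: {2}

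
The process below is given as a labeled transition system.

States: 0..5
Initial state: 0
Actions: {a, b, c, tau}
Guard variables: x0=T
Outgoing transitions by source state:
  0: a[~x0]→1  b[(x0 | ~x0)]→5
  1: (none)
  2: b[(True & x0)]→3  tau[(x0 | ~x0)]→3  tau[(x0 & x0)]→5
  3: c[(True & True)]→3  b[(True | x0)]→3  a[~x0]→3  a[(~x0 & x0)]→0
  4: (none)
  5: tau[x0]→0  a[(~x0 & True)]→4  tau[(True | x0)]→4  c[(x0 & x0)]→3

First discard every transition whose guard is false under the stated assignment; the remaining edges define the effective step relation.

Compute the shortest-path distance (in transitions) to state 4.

Breadth-first toward 4:
  depth 0: {0}
  depth 1: {5}
  depth 2: {3,4}
depth(4)=2, e.g. b·tau

Answer: 2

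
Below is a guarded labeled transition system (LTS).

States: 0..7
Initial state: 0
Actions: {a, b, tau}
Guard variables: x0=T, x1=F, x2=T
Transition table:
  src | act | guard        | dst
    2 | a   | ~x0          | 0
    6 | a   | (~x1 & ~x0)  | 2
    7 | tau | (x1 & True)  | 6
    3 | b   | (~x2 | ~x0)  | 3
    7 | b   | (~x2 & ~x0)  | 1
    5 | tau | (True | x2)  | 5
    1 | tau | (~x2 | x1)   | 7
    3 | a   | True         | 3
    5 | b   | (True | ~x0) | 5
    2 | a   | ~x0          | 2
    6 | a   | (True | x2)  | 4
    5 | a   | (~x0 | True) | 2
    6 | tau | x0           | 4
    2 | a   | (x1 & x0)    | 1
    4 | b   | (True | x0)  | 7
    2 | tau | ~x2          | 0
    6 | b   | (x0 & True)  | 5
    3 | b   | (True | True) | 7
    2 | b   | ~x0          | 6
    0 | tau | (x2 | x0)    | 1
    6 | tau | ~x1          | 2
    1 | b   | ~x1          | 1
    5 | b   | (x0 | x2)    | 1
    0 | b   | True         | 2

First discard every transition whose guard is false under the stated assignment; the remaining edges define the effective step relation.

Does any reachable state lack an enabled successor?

R = {0,1,2}
  0: b→2  tau→1  [2 out]
  1: b→1  [1 out]
  2: ∅  [STUCK]
trace reaching 2: b

Answer: DEADLOCK at state 2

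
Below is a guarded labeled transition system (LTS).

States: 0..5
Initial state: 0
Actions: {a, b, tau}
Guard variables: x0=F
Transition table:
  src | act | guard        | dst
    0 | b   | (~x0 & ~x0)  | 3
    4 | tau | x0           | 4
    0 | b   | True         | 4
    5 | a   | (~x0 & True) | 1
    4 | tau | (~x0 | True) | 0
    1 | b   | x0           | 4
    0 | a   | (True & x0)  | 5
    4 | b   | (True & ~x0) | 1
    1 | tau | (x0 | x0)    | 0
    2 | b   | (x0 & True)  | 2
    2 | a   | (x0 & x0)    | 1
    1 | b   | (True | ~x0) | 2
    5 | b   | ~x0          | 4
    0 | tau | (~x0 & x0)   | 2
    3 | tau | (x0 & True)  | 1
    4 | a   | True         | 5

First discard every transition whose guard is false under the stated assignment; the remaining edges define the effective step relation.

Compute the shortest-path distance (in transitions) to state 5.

Answer: 2

Analysis:
Breadth-first toward 5:
  L0 = {0}
  L1 = {3,4}
  L2 = {1,5}
5 enters at depth 2; path b·a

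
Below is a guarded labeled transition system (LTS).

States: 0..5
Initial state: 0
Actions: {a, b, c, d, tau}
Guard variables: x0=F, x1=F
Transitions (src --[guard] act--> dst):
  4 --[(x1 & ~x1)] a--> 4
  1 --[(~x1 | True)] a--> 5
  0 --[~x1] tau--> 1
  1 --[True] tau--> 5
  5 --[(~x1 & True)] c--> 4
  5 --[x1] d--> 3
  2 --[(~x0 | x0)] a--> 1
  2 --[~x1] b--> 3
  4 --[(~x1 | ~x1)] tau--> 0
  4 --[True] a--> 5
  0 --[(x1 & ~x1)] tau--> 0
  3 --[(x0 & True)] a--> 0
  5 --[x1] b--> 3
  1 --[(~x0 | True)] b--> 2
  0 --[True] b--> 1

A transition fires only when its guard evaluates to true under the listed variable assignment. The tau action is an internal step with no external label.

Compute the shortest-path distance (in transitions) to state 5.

Answer: 2

Analysis:
Breadth-first toward 5:
  Layer 0: {0}
  Layer 1: {1}
  Layer 2: {2,5}
depth(5)=2, e.g. b·a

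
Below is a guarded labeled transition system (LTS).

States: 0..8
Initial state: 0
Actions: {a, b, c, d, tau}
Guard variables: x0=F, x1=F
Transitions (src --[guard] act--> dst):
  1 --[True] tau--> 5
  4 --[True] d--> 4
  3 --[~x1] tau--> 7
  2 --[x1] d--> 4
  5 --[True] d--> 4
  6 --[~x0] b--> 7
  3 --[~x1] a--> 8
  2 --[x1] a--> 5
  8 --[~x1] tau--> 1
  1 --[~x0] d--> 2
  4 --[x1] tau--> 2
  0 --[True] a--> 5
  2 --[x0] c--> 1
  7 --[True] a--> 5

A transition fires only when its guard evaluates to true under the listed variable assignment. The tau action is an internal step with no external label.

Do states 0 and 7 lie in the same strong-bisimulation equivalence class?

Answer: BISIMILAR

Trace:
Bisimulation quotient by refinement:
  P[0] = {{0,1,2,3,4,5,6,7,8}}
  P[1] = {{0,7},{1},{2},{3},{4,5},{6},{8}}
7 equivalence class(es) (converged in 2)
0∈{0,7}, 7∈{0,7}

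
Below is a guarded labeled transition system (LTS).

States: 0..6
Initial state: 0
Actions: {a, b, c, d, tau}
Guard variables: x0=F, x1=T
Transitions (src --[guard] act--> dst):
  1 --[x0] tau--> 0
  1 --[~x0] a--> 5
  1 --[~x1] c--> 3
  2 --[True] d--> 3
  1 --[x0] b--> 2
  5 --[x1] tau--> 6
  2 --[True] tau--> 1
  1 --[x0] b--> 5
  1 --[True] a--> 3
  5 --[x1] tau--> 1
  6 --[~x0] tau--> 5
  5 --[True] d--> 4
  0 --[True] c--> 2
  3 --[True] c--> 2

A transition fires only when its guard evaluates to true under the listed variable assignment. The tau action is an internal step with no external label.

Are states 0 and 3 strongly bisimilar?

Answer: BISIMILAR

Analysis:
Bisimulation quotient by refinement:
  P[0] = {{0,1,2,3,4,5,6}}
  P[1] = {{0,3},{1},{2,5},{4},{6}}
  P[2] = {{0,3},{1},{2},{4},{5},{6}}
stable after 3 split(s): 6 block(s)
0∈{0,3}, 3∈{0,3}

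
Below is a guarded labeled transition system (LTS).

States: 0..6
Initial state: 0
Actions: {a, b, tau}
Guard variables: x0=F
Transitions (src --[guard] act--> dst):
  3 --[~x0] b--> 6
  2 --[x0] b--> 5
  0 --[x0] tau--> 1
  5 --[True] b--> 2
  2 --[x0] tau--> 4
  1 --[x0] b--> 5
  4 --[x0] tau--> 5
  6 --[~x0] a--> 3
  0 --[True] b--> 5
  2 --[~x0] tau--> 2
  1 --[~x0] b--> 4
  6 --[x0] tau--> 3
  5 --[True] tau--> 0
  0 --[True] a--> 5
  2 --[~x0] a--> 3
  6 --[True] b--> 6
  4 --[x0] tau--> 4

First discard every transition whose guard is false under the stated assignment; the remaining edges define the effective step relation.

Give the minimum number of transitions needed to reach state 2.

Breadth-first toward 2:
  Layer 0: {0}
  Layer 1: {5}
  Layer 2: {2}
2 enters at depth 2; path a·b

Answer: 2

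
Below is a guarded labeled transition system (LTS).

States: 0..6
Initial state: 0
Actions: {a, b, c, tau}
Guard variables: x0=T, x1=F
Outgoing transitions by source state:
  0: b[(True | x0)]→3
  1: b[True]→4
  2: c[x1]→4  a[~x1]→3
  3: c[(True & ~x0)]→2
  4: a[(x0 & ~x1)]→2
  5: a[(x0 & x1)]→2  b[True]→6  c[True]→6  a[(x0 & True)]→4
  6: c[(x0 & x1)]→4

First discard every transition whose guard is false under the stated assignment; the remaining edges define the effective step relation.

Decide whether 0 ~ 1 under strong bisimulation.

Refine partition for ~:
  round 0: {{0,1,2,3,4,5,6}}
  round 1: {{0,1},{2,4},{3,6},{5}}
  round 2: {{0},{1},{2},{3,6},{4},{5}}
6 equivalence class(es) (converged in 3)
0∈{0}, 1∈{1}

Answer: NOT BISIMILAR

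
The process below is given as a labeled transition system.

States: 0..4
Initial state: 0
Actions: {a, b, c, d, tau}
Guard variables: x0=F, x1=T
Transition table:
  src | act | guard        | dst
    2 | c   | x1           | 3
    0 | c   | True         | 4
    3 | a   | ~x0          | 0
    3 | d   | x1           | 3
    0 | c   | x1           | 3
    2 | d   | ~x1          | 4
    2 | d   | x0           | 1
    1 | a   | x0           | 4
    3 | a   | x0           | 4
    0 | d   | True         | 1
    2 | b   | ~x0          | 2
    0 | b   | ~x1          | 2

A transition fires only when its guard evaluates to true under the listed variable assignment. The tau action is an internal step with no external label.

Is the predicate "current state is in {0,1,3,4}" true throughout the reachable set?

Answer: INVARIANT HOLDS

Working:
Inv-set: {0,1,3,4}
Reach set: {0,1,3,4}
  0: safe
  1: safe
  3: safe
  4: safe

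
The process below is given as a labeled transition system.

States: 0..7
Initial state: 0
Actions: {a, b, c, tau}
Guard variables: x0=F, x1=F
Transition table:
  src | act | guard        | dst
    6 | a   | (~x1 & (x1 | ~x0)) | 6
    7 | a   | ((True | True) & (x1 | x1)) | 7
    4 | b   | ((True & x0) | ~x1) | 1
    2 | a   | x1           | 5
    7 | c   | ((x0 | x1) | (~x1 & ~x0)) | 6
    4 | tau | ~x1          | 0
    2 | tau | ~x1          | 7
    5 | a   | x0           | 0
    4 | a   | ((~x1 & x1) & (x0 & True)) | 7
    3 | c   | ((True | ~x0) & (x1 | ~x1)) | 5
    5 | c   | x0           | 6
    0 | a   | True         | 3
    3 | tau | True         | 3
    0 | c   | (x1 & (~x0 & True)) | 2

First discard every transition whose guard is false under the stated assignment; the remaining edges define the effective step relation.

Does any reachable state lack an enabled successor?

R = {0,3,5}
  0: a→3  [1 out]
  3: c→5  tau→3  [2 out]
  5: ∅  [no exit]
witness 5: a·c

Answer: DEADLOCK at state 5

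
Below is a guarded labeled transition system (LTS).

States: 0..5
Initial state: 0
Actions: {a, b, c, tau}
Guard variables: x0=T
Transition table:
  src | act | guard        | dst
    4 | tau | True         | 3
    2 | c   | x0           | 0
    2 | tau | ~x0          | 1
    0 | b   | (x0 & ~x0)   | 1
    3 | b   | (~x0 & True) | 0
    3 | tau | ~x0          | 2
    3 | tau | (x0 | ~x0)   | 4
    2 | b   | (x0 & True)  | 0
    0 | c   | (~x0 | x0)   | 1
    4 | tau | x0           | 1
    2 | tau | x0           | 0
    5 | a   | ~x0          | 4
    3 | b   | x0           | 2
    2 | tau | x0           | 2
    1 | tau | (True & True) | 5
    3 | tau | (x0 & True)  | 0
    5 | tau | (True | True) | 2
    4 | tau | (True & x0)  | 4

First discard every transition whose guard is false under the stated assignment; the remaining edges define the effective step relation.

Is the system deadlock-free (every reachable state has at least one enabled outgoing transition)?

R = {0,1,2,5}
  0: c→1  [1 out]
  1: tau→5  [1 out]
  2: b→0  c→0  tau→0  tau→2  [4 out]
  5: tau→2  [1 out]

Answer: DEADLOCK-FREE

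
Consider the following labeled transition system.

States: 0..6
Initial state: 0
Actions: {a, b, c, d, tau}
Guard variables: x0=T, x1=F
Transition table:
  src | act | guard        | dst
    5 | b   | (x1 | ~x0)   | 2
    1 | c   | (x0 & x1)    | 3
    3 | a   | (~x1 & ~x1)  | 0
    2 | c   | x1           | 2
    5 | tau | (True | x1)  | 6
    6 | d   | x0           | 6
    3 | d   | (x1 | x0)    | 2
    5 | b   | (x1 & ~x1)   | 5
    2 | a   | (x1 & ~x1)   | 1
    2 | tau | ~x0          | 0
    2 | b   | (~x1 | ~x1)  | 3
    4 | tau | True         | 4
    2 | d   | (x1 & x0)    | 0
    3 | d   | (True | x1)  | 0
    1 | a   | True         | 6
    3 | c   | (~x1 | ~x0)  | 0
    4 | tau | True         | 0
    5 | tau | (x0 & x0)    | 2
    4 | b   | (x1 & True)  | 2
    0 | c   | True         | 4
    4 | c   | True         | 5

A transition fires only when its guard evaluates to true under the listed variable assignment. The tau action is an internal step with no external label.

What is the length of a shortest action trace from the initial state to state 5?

Answer: 2

Trace:
Breadth-first toward 5:
  Layer 0: {0}
  Layer 1: {4}
  Layer 2: {5}
first hit 5 at d=2 via c·c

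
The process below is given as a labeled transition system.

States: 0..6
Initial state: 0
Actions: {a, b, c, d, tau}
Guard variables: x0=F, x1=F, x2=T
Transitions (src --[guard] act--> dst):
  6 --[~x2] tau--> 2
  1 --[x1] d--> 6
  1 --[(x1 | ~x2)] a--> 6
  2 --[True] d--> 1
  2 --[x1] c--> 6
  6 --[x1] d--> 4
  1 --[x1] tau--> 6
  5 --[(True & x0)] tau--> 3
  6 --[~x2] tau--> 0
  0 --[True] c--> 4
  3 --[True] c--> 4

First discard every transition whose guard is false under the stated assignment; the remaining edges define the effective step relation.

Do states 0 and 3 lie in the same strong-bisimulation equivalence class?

Refine partition for ~:
  P[0] = {{0,1,2,3,4,5,6}}
  P[1] = {{0,3},{1,4,5,6},{2}}
stable after 2 split(s): 3 block(s)
0∈{0,3}, 3∈{0,3}

Answer: BISIMILAR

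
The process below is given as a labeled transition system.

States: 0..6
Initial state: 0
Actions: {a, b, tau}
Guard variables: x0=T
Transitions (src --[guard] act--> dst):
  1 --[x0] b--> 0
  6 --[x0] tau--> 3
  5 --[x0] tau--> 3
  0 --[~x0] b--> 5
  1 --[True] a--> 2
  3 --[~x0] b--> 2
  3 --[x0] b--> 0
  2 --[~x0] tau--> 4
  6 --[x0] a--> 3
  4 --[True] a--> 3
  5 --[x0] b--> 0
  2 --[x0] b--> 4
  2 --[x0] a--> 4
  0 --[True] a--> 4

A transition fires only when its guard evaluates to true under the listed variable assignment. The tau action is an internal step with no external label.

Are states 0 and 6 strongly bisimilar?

Answer: NOT BISIMILAR

Analysis:
Refine partition for ~:
  round 0: {{0,1,2,3,4,5,6}}
  round 1: {{0,4},{1,2},{3},{5},{6}}
  round 2: {{0},{1},{2},{3},{4},{5},{6}}
stable after 3 split(s): 7 block(s)
class of 0: {0}; class of 6: {6}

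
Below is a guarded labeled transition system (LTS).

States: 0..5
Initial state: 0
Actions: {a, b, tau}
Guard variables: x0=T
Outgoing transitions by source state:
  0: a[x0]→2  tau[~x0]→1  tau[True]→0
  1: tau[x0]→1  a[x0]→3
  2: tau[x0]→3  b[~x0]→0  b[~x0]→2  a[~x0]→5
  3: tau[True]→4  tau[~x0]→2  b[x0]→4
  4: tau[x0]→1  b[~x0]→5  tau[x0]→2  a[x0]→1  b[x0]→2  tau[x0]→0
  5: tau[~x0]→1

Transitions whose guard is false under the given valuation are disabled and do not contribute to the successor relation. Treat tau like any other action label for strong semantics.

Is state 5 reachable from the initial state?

Guard filter leaves 12 enabled edge(s).
L0 = {0}
L1 = {2}  cumulative {0,2}
L2 = {3}  cumulative {0,2,3}
L3 = {4}  cumulative {0,2,3,4}
L4 = {1}  cumulative {0,1,2,3,4}
R = {0,1,2,3,4}

Answer: UNREACHABLE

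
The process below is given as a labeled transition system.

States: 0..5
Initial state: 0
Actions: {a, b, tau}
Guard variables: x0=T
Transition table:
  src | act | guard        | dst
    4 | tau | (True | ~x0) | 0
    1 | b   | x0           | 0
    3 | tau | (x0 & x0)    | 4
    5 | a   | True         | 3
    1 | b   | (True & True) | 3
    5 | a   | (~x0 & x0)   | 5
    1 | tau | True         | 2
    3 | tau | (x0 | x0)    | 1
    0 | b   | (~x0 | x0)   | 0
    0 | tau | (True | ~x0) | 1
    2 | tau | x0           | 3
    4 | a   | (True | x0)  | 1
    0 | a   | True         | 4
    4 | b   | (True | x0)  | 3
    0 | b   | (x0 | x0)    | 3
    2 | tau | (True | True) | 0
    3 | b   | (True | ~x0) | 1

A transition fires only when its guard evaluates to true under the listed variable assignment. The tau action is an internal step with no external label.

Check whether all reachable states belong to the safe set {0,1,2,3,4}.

Answer: INVARIANT HOLDS

Working:
Inv-set: {0,1,2,3,4}
Reachable = {0,1,2,3,4}
  0: ✓
  1: ✓
  2: ✓
  3: ✓
  4: ✓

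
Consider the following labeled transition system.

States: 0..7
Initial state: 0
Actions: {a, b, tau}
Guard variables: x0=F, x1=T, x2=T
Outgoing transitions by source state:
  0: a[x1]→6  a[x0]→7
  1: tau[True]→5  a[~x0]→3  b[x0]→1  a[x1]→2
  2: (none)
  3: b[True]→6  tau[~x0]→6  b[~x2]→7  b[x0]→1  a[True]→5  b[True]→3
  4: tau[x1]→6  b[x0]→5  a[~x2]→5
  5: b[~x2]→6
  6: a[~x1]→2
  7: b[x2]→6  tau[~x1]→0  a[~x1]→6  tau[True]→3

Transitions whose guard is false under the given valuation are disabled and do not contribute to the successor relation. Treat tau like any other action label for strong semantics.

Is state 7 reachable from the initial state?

Answer: UNREACHABLE

Working:
Guard filter leaves 11 enabled edge(s).
depth 0: {0}
depth 1: {6}  cumulative {0,6}
Reachable = {0,6}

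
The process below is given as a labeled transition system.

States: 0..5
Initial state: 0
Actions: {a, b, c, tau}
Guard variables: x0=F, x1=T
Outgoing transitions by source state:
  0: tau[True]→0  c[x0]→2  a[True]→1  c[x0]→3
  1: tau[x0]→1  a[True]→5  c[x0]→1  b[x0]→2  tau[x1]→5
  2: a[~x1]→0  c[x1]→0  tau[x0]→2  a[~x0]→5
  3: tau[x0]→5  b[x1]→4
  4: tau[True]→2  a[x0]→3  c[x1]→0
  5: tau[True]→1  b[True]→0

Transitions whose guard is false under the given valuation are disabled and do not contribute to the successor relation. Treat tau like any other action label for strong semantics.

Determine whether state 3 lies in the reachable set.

After dropping false guards: 11 live edges.
Layer 0: {0}
Layer 1: {1}  cumulative {0,1}
Layer 2: {5}  cumulative {0,1,5}
Reachable = {0,1,5}

Answer: UNREACHABLE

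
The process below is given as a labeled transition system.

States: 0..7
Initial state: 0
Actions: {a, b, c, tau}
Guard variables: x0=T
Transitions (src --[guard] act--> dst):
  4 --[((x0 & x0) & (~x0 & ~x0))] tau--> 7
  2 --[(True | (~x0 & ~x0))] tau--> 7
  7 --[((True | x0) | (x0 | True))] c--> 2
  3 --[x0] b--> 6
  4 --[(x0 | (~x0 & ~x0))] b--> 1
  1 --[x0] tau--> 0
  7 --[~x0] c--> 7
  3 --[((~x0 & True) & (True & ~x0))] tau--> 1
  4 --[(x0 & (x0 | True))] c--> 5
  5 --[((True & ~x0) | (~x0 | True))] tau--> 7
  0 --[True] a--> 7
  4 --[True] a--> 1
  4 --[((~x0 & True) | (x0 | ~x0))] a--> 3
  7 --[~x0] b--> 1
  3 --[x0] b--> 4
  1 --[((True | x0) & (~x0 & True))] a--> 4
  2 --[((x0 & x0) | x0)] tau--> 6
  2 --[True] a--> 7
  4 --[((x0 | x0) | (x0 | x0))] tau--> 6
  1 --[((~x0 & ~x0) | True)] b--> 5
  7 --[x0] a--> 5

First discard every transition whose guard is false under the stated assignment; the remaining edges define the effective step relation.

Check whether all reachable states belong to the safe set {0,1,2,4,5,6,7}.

Answer: INVARIANT HOLDS

Working:
Inv-set: {0,1,2,4,5,6,7}
R = {0,2,5,6,7}
  0: ok
  2: ok
  5: ok
  6: ok
  7: ok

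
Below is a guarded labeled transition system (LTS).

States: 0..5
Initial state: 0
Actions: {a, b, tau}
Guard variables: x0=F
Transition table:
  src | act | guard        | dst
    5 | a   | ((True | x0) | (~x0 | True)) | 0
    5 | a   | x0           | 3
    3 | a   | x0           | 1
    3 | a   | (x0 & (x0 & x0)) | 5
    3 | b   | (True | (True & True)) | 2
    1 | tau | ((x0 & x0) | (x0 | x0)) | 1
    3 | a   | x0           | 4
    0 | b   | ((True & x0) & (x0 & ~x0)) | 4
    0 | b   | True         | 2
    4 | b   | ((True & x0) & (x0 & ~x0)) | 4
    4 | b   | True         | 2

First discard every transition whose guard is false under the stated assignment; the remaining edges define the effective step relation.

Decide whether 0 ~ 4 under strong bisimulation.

Refine partition for ~:
  π0 = {{0,1,2,3,4,5}}
  π1 = {{0,3,4},{1,2},{5}}
3 equivalence class(es) (converged in 2)
0∈{0,3,4}, 4∈{0,3,4}

Answer: BISIMILAR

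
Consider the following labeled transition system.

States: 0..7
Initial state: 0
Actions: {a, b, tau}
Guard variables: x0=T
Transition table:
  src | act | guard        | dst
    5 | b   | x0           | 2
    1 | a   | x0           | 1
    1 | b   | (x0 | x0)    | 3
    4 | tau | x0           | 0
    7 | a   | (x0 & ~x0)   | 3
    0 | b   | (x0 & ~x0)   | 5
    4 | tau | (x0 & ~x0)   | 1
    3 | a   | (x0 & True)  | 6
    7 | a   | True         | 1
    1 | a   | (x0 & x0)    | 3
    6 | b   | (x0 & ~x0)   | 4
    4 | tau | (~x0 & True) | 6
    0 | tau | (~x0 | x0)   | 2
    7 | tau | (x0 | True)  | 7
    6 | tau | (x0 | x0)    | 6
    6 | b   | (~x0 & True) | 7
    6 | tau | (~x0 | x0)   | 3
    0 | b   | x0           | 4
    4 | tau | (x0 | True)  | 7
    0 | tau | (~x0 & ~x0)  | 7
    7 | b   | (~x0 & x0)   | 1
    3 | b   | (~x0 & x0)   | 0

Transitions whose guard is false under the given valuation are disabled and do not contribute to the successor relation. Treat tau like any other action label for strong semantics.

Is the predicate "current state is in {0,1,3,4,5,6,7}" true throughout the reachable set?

Answer: INVARIANT VIOLATED at state 2

Analysis:
Allowed set {0,1,3,4,5,6,7}
Reachable = {0,1,2,3,4,6,7}
  0: safe
  1: safe
  2: ✗ unsafe
  3: safe
  4: safe
  6: safe
  7: safe
reach 2 via tau — violates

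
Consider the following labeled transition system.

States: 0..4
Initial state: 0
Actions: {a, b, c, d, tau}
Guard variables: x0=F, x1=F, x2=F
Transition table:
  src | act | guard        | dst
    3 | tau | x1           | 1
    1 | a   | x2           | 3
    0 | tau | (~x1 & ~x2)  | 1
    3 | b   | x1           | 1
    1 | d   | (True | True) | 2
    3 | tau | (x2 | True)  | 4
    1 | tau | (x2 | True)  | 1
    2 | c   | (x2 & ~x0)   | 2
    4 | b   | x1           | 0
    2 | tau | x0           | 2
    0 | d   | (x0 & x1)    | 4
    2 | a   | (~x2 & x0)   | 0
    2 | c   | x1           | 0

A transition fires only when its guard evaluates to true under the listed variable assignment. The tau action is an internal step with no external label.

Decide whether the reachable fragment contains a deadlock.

Answer: DEADLOCK at state 2

Trace:
Reach set: {0,1,2}
  0: tau→1  [deg 1]
  1: d→2  tau→1  [deg 2]
  2: ∅  [STUCK]
Path to 2: tau·d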